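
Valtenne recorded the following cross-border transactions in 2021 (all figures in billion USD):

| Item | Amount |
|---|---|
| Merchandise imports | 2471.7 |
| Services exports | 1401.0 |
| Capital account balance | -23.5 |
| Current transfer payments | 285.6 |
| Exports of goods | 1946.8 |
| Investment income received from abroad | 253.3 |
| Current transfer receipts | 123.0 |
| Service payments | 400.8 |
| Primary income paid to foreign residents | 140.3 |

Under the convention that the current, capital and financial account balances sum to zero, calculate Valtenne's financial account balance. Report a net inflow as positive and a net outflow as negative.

-402.2

Goods balance = 1946.8 - 2471.7 = -524.9
Services balance = 1401.0 - 400.8 = 1000.2
Trade balance (goods + services) = -524.9 + 1000.2 = 475.3
Net primary income = 253.3 - 140.3 = 113.0
Net secondary income = 123.0 - 285.6 = -162.6
Current account = 475.3 + 113.0 + (-162.6) = 425.7
Financial account = -(425.7 + (-23.5)) = -402.2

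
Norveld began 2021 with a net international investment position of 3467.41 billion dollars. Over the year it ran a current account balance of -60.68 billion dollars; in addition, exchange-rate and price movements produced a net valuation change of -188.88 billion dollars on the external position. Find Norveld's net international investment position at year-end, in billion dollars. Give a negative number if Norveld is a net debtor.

Change in NIIP = current account + net valuation change = -60.68 + (-188.88) = -249.56
End-of-year NIIP = 3467.41 + (-249.56) = 3217.85

3217.85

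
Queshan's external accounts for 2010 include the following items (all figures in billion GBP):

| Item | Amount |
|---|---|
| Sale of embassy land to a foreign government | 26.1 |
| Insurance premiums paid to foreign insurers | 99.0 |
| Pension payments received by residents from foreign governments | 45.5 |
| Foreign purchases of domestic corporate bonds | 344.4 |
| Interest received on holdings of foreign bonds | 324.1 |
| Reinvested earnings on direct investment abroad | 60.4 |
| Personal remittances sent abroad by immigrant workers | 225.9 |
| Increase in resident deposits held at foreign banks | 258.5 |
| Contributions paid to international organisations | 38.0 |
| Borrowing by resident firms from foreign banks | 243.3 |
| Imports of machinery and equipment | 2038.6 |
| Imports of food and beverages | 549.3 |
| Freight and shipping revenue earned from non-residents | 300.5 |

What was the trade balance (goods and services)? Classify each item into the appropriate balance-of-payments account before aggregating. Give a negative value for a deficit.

Goods: -549.3 - 2038.6 = -2587.9
Services: -99.0 + 300.5 = 201.5
Trade balance = -2587.9 + 201.5 = -2386.4
(Excluded from the trade balance — capital account: sale of embassy land to a foreign government 26.1; secondary income: pension payments received by residents from foreign governments 45.5, personal remittances sent abroad by immigrant workers 225.9, contributions paid to international organisations 38.0; financial account: foreign purchases of domestic corporate bonds 344.4, increase in resident deposits held at foreign banks 258.5, borrowing by resident firms from foreign banks 243.3; primary income: interest received on holdings of foreign bonds 324.1, reinvested earnings on direct investment abroad 60.4.)

-2386.4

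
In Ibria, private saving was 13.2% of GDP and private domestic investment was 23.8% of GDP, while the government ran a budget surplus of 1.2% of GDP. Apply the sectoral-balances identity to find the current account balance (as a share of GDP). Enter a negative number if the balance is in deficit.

By the sectoral-balances identity, CA = (S_private - I) + (T - G).
Private balance = 13.2 - 23.8 = -10.6
Government balance (T - G) = 1.2
CA = -10.6 + 1.2 = -9.4

-9.4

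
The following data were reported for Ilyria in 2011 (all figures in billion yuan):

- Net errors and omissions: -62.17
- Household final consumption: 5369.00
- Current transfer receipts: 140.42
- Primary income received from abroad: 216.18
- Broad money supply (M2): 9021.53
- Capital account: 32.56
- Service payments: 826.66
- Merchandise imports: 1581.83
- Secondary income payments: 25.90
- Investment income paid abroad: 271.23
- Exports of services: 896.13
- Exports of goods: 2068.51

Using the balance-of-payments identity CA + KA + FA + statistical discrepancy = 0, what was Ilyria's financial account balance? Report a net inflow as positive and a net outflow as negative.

Goods balance = 2068.51 - 1581.83 = 486.68
Services balance = 896.13 - 826.66 = 69.47
Trade balance (goods + services) = 486.68 + 69.47 = 556.15
Net primary income = 216.18 - 271.23 = -55.05
Net secondary income = 140.42 - 25.90 = 114.52
Current account = 556.15 + (-55.05) + 114.52 = 615.62
Financial account = -(615.62 + 32.56 + (-62.17)) = -586.01

-586.01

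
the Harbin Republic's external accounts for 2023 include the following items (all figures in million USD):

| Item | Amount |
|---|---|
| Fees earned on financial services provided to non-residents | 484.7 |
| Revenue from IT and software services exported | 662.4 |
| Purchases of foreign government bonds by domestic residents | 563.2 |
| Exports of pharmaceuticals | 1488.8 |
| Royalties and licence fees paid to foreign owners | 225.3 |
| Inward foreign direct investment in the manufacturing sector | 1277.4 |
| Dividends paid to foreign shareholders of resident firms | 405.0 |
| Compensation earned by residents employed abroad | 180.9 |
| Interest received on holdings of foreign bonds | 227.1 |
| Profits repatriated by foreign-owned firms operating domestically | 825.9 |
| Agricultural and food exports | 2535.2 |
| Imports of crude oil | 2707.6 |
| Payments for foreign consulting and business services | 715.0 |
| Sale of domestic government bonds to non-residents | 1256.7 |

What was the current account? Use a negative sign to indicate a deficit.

Goods: 2535.2 - 2707.6 + 1488.8 = 1316.4
Services: -715.0 + 662.4 + 484.7 - 225.3 = 206.8
Primary income: 227.1 - 405.0 - 825.9 + 180.9 = -822.9
Current account = 1316.4 + 206.8 + (-822.9) = 700.3
(Excluded from the current account — financial account: purchases of foreign government bonds by domestic residents 563.2, inward foreign direct investment in the manufacturing sector 1277.4, sale of domestic government bonds to non-residents 1256.7.)

700.3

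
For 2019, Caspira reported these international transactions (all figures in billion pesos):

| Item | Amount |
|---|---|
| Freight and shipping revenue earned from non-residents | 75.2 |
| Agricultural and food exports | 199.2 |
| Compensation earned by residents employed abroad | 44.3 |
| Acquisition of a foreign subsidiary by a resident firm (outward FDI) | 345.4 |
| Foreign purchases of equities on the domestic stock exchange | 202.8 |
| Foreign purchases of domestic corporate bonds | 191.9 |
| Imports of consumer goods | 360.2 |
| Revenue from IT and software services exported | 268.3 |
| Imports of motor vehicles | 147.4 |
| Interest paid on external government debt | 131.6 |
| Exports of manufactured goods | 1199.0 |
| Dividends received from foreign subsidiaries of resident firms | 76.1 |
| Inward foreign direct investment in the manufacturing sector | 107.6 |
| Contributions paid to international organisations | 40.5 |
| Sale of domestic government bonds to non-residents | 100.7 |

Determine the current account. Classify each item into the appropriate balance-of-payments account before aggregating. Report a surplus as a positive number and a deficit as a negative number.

1182.4

Goods: 1199.0 - 360.2 + 199.2 - 147.4 = 890.6
Services: 75.2 + 268.3 = 343.5
Primary income: 76.1 - 131.6 + 44.3 = -11.2
Secondary income: -40.5
Current account = 890.6 + 343.5 + (-11.2) + (-40.5) = 1182.4
(Excluded from the current account — financial account: acquisition of a foreign subsidiary by a resident firm (outward FDI) 345.4, foreign purchases of equities on the domestic stock exchange 202.8, foreign purchases of domestic corporate bonds 191.9, inward foreign direct investment in the manufacturing sector 107.6, sale of domestic government bonds to non-residents 100.7.)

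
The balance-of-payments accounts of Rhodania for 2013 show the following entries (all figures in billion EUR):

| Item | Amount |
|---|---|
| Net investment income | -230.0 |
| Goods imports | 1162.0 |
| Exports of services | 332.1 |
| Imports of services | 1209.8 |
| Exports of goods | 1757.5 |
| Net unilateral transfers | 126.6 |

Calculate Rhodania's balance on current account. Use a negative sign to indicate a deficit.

-385.6

Goods balance = 1757.5 - 1162.0 = 595.5
Services balance = 332.1 - 1209.8 = -877.7
Trade balance (goods + services) = 595.5 + (-877.7) = -282.2
Net primary income = -230.0
Net secondary income = 126.6
Current account = -282.2 + (-230.0) + 126.6 = -385.6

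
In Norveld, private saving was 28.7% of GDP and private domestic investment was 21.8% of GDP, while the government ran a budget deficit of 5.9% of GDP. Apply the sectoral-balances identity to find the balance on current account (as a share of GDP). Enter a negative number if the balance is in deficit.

1.0

By the sectoral-balances identity, CA = (S_private - I) + (T - G).
Private balance = 28.7 - 21.8 = 6.9
Government balance (T - G) = -5.9
CA = 6.9 + (-5.9) = 1.0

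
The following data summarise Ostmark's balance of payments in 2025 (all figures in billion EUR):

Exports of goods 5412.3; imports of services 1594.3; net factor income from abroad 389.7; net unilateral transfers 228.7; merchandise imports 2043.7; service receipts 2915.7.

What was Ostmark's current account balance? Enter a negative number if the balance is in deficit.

5308.4

Goods balance = 5412.3 - 2043.7 = 3368.6
Services balance = 2915.7 - 1594.3 = 1321.4
Trade balance (goods + services) = 3368.6 + 1321.4 = 4690.0
Net primary income = 389.7
Net secondary income = 228.7
Current account = 4690.0 + 389.7 + 228.7 = 5308.4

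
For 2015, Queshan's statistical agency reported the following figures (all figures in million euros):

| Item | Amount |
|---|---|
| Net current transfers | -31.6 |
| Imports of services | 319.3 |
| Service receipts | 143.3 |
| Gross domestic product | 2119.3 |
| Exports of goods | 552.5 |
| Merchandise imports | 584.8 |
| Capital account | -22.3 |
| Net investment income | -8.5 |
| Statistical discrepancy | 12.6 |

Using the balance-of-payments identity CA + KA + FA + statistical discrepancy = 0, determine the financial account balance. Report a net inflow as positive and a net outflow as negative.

Goods balance = 552.5 - 584.8 = -32.3
Services balance = 143.3 - 319.3 = -176.0
Trade balance (goods + services) = -32.3 + (-176.0) = -208.3
Net primary income = -8.5
Net secondary income = -31.6
Current account = -208.3 + (-8.5) + (-31.6) = -248.4
Financial account = -(-248.4 + (-22.3) + 12.6) = 258.1

258.1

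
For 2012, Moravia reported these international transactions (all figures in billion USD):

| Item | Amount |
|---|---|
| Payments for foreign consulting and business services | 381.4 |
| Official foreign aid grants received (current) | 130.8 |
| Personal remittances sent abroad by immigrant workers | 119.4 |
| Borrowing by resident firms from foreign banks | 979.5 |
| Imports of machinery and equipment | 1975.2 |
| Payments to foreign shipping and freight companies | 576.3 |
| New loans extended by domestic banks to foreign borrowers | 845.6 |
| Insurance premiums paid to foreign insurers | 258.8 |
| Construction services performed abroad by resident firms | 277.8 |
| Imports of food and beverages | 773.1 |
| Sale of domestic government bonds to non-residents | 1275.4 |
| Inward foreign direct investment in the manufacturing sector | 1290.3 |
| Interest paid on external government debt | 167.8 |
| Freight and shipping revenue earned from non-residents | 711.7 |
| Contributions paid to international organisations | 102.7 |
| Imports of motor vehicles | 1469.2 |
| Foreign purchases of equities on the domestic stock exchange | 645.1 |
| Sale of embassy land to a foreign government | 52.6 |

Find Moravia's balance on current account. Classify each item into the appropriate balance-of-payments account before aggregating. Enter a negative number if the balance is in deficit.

Goods: -1469.2 - 773.1 - 1975.2 = -4217.5
Services: -381.4 + 277.8 - 576.3 + 711.7 - 258.8 = -227.0
Primary income: -167.8
Secondary income: -102.7 - 119.4 + 130.8 = -91.3
Current account = (-4217.5) + (-227.0) + (-167.8) + (-91.3) = -4703.6
(Excluded from the current account — financial account: borrowing by resident firms from foreign banks 979.5, new loans extended by domestic banks to foreign borrowers 845.6, sale of domestic government bonds to non-residents 1275.4, inward foreign direct investment in the manufacturing sector 1290.3, foreign purchases of equities on the domestic stock exchange 645.1; capital account: sale of embassy land to a foreign government 52.6.)

-4703.6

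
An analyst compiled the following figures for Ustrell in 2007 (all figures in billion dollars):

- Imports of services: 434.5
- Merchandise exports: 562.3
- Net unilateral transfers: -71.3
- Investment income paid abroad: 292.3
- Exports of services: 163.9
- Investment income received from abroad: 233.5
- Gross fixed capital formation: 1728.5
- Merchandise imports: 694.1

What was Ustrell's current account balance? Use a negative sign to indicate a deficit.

Goods balance = 562.3 - 694.1 = -131.8
Services balance = 163.9 - 434.5 = -270.6
Trade balance (goods + services) = -131.8 + (-270.6) = -402.4
Net primary income = 233.5 - 292.3 = -58.8
Net secondary income = -71.3
Current account = -402.4 + (-58.8) + (-71.3) = -532.5

-532.5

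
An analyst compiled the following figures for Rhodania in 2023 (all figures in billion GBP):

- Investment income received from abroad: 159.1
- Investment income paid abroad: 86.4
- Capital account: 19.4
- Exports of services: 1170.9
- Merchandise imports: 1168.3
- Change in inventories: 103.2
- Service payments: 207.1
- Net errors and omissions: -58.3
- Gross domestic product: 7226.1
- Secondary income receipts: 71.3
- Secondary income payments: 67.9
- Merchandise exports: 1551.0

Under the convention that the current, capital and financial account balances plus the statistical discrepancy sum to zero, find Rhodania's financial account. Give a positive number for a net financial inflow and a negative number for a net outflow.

Goods balance = 1551.0 - 1168.3 = 382.7
Services balance = 1170.9 - 207.1 = 963.8
Trade balance (goods + services) = 382.7 + 963.8 = 1346.5
Net primary income = 159.1 - 86.4 = 72.7
Net secondary income = 71.3 - 67.9 = 3.4
Current account = 1346.5 + 72.7 + 3.4 = 1422.6
Financial account = -(1422.6 + 19.4 + (-58.3)) = -1383.7

-1383.7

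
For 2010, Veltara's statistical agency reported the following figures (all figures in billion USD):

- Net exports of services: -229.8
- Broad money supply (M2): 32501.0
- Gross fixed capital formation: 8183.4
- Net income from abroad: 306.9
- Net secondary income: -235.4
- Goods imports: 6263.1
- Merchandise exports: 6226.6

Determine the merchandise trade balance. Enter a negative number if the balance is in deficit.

-36.5

Goods balance = 6226.6 - 6263.1 = -36.5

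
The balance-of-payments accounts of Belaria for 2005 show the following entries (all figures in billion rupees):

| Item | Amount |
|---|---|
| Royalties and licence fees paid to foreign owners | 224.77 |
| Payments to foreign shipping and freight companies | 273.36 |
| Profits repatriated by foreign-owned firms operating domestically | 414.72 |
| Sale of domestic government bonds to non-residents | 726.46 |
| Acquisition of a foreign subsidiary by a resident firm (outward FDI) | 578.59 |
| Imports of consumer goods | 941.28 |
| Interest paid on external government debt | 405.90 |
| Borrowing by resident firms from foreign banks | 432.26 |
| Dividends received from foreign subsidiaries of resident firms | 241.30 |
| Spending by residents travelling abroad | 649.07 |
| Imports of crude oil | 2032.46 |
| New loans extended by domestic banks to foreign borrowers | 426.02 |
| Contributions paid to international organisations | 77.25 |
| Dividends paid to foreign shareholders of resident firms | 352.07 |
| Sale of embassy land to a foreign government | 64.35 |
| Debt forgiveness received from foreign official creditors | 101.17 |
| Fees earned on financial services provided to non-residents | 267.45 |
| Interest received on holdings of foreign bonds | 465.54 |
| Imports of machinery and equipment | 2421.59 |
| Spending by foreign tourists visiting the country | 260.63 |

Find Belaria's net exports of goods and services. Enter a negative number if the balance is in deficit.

-6014.45

Goods: -2032.46 - 2421.59 - 941.28 = -5395.33
Services: -273.36 - 224.77 + 260.63 + 267.45 - 649.07 = -619.12
Trade balance = -5395.33 + (-619.12) = -6014.45
(Excluded from the trade balance — primary income: profits repatriated by foreign-owned firms operating domestically 414.72, interest paid on external government debt 405.90, dividends received from foreign subsidiaries of resident firms 241.30, dividends paid to foreign shareholders of resident firms 352.07, interest received on holdings of foreign bonds 465.54; financial account: sale of domestic government bonds to non-residents 726.46, acquisition of a foreign subsidiary by a resident firm (outward FDI) 578.59, borrowing by resident firms from foreign banks 432.26, new loans extended by domestic banks to foreign borrowers 426.02; secondary income: contributions paid to international organisations 77.25; capital account: sale of embassy land to a foreign government 64.35, debt forgiveness received from foreign official creditors 101.17.)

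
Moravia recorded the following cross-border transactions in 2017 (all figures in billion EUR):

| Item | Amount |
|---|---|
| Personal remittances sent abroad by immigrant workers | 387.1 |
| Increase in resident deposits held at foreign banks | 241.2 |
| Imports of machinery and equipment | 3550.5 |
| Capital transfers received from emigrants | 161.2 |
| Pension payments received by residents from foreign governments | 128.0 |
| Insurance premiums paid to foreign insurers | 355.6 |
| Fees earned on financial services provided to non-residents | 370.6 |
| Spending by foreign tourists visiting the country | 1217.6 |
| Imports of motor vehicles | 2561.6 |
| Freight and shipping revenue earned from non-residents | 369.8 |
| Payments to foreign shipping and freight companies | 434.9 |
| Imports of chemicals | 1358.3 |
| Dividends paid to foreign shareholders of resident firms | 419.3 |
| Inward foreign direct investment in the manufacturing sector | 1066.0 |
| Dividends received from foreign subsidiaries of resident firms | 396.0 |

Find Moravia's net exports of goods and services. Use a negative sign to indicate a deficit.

Goods: -2561.6 - 1358.3 - 3550.5 = -7470.4
Services: 1217.6 + 369.8 - 355.6 - 434.9 + 370.6 = 1167.5
Trade balance = -7470.4 + 1167.5 = -6302.9
(Excluded from the trade balance — secondary income: personal remittances sent abroad by immigrant workers 387.1, pension payments received by residents from foreign governments 128.0; financial account: increase in resident deposits held at foreign banks 241.2, inward foreign direct investment in the manufacturing sector 1066.0; capital account: capital transfers received from emigrants 161.2; primary income: dividends paid to foreign shareholders of resident firms 419.3, dividends received from foreign subsidiaries of resident firms 396.0.)

-6302.9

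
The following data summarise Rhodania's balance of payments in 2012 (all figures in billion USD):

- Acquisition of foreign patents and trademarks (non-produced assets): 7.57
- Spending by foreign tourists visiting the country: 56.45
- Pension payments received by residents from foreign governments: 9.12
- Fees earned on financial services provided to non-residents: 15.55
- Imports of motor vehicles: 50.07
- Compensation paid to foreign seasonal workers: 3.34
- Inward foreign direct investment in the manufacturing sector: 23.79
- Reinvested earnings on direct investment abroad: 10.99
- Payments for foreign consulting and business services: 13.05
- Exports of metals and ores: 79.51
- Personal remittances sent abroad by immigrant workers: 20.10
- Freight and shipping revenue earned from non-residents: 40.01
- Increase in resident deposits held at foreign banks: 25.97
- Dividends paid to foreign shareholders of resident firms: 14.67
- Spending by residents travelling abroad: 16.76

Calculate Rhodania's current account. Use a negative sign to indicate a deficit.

Goods: -50.07 + 79.51 = 29.44
Services: -13.05 + 40.01 + 15.55 - 16.76 + 56.45 = 82.20
Primary income: -3.34 - 14.67 + 10.99 = -7.02
Secondary income: 9.12 - 20.10 = -10.98
Current account = 29.44 + 82.20 + (-7.02) + (-10.98) = 93.64
(Excluded from the current account — capital account: acquisition of foreign patents and trademarks (non-produced assets) 7.57; financial account: inward foreign direct investment in the manufacturing sector 23.79, increase in resident deposits held at foreign banks 25.97.)

93.64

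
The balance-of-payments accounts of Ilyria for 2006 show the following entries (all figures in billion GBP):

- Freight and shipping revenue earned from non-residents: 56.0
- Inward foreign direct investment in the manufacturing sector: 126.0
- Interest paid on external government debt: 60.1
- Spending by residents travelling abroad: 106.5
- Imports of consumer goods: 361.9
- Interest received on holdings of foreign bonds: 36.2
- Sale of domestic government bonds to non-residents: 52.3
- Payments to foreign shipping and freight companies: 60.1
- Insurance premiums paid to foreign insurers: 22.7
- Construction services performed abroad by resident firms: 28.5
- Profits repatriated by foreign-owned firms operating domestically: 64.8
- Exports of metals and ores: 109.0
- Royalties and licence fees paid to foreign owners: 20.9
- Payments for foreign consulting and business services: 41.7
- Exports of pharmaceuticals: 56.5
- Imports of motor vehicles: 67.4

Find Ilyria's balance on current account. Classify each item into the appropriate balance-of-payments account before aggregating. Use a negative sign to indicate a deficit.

Goods: -67.4 + 109.0 - 361.9 + 56.5 = -263.8
Services: -41.7 - 106.5 + 56.0 - 22.7 - 20.9 + 28.5 - 60.1 = -167.4
Primary income: -60.1 - 64.8 + 36.2 = -88.7
Current account = (-263.8) + (-167.4) + (-88.7) = -519.9
(Excluded from the current account — financial account: inward foreign direct investment in the manufacturing sector 126.0, sale of domestic government bonds to non-residents 52.3.)

-519.9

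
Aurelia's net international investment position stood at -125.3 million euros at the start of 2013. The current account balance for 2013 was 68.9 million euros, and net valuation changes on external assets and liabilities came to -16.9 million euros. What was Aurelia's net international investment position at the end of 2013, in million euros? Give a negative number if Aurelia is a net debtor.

-73.3

Change in NIIP = current account + net valuation change = 68.9 + (-16.9) = 52.0
End-of-year NIIP = -125.3 + 52.0 = -73.3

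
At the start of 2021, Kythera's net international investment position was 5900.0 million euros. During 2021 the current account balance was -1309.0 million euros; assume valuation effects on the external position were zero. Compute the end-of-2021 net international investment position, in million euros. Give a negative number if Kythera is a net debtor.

4591.0

With no valuation effects, change in NIIP = current account = -1309.0
End-of-year NIIP = 5900.0 + (-1309.0) = 4591.0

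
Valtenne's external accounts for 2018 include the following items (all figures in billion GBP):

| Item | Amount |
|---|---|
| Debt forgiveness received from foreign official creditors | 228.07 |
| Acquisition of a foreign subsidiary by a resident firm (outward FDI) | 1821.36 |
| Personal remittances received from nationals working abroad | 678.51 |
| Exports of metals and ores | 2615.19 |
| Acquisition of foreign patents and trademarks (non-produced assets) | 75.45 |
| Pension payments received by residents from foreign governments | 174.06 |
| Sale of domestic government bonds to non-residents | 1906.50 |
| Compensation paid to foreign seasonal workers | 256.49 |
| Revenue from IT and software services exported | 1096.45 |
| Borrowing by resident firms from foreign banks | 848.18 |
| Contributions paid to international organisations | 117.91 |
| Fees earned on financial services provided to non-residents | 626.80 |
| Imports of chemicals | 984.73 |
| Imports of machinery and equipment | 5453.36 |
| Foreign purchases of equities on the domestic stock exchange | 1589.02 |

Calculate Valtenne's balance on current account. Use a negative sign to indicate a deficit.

Goods: 2615.19 - 5453.36 - 984.73 = -3822.90
Services: 1096.45 + 626.80 = 1723.25
Primary income: -256.49
Secondary income: 174.06 + 678.51 - 117.91 = 734.66
Current account = (-3822.90) + 1723.25 + (-256.49) + 734.66 = -1621.48
(Excluded from the current account — capital account: debt forgiveness received from foreign official creditors 228.07, acquisition of foreign patents and trademarks (non-produced assets) 75.45; financial account: acquisition of a foreign subsidiary by a resident firm (outward FDI) 1821.36, sale of domestic government bonds to non-residents 1906.50, borrowing by resident firms from foreign banks 848.18, foreign purchases of equities on the domestic stock exchange 1589.02.)

-1621.48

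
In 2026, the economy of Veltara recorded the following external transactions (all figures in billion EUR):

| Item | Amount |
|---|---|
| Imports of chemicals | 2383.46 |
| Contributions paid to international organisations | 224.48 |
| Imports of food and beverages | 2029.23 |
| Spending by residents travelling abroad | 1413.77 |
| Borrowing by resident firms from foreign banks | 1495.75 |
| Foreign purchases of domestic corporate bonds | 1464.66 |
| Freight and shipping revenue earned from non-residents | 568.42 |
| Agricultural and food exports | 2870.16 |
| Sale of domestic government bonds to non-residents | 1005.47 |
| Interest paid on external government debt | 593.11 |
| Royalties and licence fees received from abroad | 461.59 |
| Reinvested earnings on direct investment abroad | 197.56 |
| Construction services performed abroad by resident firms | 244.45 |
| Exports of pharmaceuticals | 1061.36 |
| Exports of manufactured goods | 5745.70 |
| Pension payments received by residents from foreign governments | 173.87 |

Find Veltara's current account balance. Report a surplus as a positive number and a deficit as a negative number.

Goods: -2029.23 + 2870.16 + 1061.36 + 5745.70 - 2383.46 = 5264.53
Services: 461.59 + 568.42 - 1413.77 + 244.45 = -139.31
Primary income: 197.56 - 593.11 = -395.55
Secondary income: -224.48 + 173.87 = -50.61
Current account = 5264.53 + (-139.31) + (-395.55) + (-50.61) = 4679.06
(Excluded from the current account — financial account: borrowing by resident firms from foreign banks 1495.75, foreign purchases of domestic corporate bonds 1464.66, sale of domestic government bonds to non-residents 1005.47.)

4679.06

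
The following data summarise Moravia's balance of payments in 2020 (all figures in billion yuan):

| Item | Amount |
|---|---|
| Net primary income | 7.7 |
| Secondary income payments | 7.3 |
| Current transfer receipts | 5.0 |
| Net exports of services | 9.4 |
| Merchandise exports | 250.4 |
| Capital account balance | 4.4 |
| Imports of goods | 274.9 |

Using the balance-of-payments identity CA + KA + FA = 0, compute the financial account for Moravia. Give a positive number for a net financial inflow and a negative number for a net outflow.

5.3

Goods balance = 250.4 - 274.9 = -24.5
Services balance = 9.4
Trade balance (goods + services) = -24.5 + 9.4 = -15.1
Net primary income = 7.7
Net secondary income = 5.0 - 7.3 = -2.3
Current account = -15.1 + 7.7 + (-2.3) = -9.7
Financial account = -(-9.7 + 4.4) = 5.3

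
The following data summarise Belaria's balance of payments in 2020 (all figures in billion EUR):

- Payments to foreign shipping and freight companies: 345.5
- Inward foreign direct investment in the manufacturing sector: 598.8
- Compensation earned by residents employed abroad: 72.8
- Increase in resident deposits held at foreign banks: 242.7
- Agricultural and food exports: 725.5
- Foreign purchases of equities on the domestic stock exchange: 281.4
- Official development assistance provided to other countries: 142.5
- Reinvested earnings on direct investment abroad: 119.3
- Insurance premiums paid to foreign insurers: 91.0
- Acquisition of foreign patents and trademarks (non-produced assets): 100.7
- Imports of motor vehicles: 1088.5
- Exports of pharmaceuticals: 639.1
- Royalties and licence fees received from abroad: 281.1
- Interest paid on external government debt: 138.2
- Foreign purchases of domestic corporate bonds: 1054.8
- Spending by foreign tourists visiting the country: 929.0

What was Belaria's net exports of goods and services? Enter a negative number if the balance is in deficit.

Goods: 639.1 - 1088.5 + 725.5 = 276.1
Services: 281.1 - 345.5 - 91.0 + 929.0 = 773.6
Trade balance = 276.1 + 773.6 = 1049.7
(Excluded from the trade balance — financial account: inward foreign direct investment in the manufacturing sector 598.8, increase in resident deposits held at foreign banks 242.7, foreign purchases of equities on the domestic stock exchange 281.4, foreign purchases of domestic corporate bonds 1054.8; primary income: compensation earned by residents employed abroad 72.8, reinvested earnings on direct investment abroad 119.3, interest paid on external government debt 138.2; secondary income: official development assistance provided to other countries 142.5; capital account: acquisition of foreign patents and trademarks (non-produced assets) 100.7.)

1049.7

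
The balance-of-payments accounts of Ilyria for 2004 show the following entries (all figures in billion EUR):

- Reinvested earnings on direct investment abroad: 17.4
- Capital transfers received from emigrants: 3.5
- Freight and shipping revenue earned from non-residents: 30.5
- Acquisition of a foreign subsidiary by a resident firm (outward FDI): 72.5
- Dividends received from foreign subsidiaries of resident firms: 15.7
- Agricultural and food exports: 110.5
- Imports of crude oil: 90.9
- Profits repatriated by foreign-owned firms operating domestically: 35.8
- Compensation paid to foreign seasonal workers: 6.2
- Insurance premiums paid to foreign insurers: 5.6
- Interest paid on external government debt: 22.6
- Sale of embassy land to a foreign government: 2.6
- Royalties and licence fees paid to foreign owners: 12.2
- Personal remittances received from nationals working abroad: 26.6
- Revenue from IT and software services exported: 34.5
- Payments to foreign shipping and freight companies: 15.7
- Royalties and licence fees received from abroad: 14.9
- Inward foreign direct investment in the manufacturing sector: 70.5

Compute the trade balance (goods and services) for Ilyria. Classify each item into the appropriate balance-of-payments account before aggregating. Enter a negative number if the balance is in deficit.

66.0

Goods: -90.9 + 110.5 = 19.6
Services: -15.7 - 5.6 + 34.5 + 14.9 - 12.2 + 30.5 = 46.4
Trade balance = 19.6 + 46.4 = 66.0
(Excluded from the trade balance — primary income: reinvested earnings on direct investment abroad 17.4, dividends received from foreign subsidiaries of resident firms 15.7, profits repatriated by foreign-owned firms operating domestically 35.8, compensation paid to foreign seasonal workers 6.2, interest paid on external government debt 22.6; capital account: capital transfers received from emigrants 3.5, sale of embassy land to a foreign government 2.6; financial account: acquisition of a foreign subsidiary by a resident firm (outward FDI) 72.5, inward foreign direct investment in the manufacturing sector 70.5; secondary income: personal remittances received from nationals working abroad 26.6.)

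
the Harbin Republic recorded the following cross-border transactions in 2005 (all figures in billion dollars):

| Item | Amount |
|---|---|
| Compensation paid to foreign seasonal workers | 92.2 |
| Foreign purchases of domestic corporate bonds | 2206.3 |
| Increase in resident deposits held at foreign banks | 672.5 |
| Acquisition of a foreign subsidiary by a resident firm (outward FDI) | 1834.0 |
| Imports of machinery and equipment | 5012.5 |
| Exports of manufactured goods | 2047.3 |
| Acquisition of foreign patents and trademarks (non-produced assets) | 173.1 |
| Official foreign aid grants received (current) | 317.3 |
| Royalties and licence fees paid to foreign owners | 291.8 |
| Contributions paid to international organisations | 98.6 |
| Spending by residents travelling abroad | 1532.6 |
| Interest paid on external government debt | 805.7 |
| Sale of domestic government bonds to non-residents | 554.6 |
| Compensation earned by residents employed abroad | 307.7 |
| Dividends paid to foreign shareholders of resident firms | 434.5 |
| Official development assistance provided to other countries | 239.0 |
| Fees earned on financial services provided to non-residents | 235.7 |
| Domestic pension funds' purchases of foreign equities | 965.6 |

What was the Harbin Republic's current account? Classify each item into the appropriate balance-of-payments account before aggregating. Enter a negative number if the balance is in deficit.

-5598.9

Goods: 2047.3 - 5012.5 = -2965.2
Services: 235.7 - 291.8 - 1532.6 = -1588.7
Primary income: -92.2 - 805.7 + 307.7 - 434.5 = -1024.7
Secondary income: -239.0 + 317.3 - 98.6 = -20.3
Current account = (-2965.2) + (-1588.7) + (-1024.7) + (-20.3) = -5598.9
(Excluded from the current account — financial account: foreign purchases of domestic corporate bonds 2206.3, increase in resident deposits held at foreign banks 672.5, acquisition of a foreign subsidiary by a resident firm (outward FDI) 1834.0, sale of domestic government bonds to non-residents 554.6, domestic pension funds' purchases of foreign equities 965.6; capital account: acquisition of foreign patents and trademarks (non-produced assets) 173.1.)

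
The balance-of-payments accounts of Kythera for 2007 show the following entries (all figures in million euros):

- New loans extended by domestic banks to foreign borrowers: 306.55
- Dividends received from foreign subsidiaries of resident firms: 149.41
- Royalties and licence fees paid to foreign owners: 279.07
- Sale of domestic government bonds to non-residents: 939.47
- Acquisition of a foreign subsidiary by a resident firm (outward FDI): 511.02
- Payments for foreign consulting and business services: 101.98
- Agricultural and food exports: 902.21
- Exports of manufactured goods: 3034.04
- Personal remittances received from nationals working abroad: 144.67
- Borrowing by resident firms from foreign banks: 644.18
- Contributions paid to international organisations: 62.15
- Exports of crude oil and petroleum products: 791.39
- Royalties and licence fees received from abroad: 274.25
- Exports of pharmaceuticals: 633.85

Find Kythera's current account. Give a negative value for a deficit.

Goods: 633.85 + 791.39 + 902.21 + 3034.04 = 5361.49
Services: 274.25 - 279.07 - 101.98 = -106.80
Primary income: 149.41
Secondary income: -62.15 + 144.67 = 82.52
Current account = 5361.49 + (-106.80) + 149.41 + 82.52 = 5486.62
(Excluded from the current account — financial account: new loans extended by domestic banks to foreign borrowers 306.55, sale of domestic government bonds to non-residents 939.47, acquisition of a foreign subsidiary by a resident firm (outward FDI) 511.02, borrowing by resident firms from foreign banks 644.18.)

5486.62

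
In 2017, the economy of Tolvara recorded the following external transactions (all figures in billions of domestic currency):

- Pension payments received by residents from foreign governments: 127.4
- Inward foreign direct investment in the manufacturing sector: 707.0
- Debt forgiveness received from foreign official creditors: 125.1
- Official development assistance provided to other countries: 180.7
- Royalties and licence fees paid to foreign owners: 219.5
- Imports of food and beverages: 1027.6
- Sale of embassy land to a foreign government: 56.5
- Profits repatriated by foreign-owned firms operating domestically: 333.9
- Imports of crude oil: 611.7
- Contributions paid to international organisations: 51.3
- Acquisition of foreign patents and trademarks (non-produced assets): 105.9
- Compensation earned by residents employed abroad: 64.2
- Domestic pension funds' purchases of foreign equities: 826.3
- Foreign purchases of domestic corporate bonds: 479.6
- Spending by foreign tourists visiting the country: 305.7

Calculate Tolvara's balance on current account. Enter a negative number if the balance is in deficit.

Goods: -611.7 - 1027.6 = -1639.3
Services: -219.5 + 305.7 = 86.2
Primary income: 64.2 - 333.9 = -269.7
Secondary income: -51.3 + 127.4 - 180.7 = -104.6
Current account = (-1639.3) + 86.2 + (-269.7) + (-104.6) = -1927.4
(Excluded from the current account — financial account: inward foreign direct investment in the manufacturing sector 707.0, domestic pension funds' purchases of foreign equities 826.3, foreign purchases of domestic corporate bonds 479.6; capital account: debt forgiveness received from foreign official creditors 125.1, sale of embassy land to a foreign government 56.5, acquisition of foreign patents and trademarks (non-produced assets) 105.9.)

-1927.4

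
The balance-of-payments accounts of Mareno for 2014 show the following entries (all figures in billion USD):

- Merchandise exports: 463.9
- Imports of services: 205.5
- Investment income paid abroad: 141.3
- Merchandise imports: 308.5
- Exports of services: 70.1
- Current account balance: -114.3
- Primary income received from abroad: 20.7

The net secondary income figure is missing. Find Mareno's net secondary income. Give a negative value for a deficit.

-13.7

Current account = goods balance + services balance + net primary income + net secondary income
Sum of the known components = -100.6
Net secondary income = CA - (known components) = -114.3 - (-100.6) = -13.7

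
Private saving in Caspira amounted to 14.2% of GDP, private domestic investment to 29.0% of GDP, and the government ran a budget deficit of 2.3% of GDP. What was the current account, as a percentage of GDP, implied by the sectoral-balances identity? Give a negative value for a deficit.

-17.1

By the sectoral-balances identity, CA = (S_private - I) + (T - G).
Private balance = 14.2 - 29.0 = -14.8
Government balance (T - G) = -2.3
CA = -14.8 + (-2.3) = -17.1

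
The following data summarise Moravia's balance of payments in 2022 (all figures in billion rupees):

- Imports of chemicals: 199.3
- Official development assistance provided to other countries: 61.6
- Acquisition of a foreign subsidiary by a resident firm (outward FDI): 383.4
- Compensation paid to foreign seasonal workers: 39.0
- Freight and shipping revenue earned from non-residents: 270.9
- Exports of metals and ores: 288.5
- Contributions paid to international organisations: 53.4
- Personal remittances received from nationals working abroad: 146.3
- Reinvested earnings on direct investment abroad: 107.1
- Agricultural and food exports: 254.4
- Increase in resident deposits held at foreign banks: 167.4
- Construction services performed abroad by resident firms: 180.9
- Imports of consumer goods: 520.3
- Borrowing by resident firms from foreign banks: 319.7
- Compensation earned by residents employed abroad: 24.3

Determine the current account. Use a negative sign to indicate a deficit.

Goods: 288.5 + 254.4 - 199.3 - 520.3 = -176.7
Services: 270.9 + 180.9 = 451.8
Primary income: -39.0 + 24.3 + 107.1 = 92.4
Secondary income: -53.4 + 146.3 - 61.6 = 31.3
Current account = (-176.7) + 451.8 + 92.4 + 31.3 = 398.8
(Excluded from the current account — financial account: acquisition of a foreign subsidiary by a resident firm (outward FDI) 383.4, increase in resident deposits held at foreign banks 167.4, borrowing by resident firms from foreign banks 319.7.)

398.8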